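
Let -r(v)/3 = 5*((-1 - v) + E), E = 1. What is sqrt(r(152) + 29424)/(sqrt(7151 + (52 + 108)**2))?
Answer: 2*sqrt(3204746)/3639 ≈ 0.98389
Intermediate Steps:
r(v) = 15*v (r(v) = -15*((-1 - v) + 1) = -15*(-v) = -(-15)*v = 15*v)
sqrt(r(152) + 29424)/(sqrt(7151 + (52 + 108)**2)) = sqrt(15*152 + 29424)/(sqrt(7151 + (52 + 108)**2)) = sqrt(2280 + 29424)/(sqrt(7151 + 160**2)) = sqrt(31704)/(sqrt(7151 + 25600)) = (2*sqrt(7926))/(sqrt(32751)) = (2*sqrt(7926))/((3*sqrt(3639))) = (2*sqrt(7926))*(sqrt(3639)/10917) = 2*sqrt(3204746)/3639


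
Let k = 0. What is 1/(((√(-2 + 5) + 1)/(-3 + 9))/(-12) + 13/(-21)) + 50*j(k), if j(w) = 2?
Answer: 5000312/50807 + 1764*√3/50807 ≈ 98.478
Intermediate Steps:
1/(((√(-2 + 5) + 1)/(-3 + 9))/(-12) + 13/(-21)) + 50*j(k) = 1/(((√(-2 + 5) + 1)/(-3 + 9))/(-12) + 13/(-21)) + 50*2 = 1/(((√3 + 1)/6)*(-1/12) + 13*(-1/21)) + 100 = 1/(((1 + √3)*(⅙))*(-1/12) - 13/21) + 100 = 1/((⅙ + √3/6)*(-1/12) - 13/21) + 100 = 1/((-1/72 - √3/72) - 13/21) + 100 = 1/(-319/504 - √3/72) + 100 = 100 + 1/(-319/504 - √3/72)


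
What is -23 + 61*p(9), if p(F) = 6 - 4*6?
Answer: -1121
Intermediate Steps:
p(F) = -18 (p(F) = 6 - 24 = -18)
-23 + 61*p(9) = -23 + 61*(-18) = -23 - 1098 = -1121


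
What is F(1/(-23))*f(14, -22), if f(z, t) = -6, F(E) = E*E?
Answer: -6/529 ≈ -0.011342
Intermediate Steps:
F(E) = E²
F(1/(-23))*f(14, -22) = (1/(-23))²*(-6) = (-1/23)²*(-6) = (1/529)*(-6) = -6/529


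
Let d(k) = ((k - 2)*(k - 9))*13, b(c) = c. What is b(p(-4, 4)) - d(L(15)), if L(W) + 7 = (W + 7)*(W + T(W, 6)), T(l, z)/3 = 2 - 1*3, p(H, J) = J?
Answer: -822116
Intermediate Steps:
T(l, z) = -3 (T(l, z) = 3*(2 - 1*3) = 3*(2 - 3) = 3*(-1) = -3)
L(W) = -7 + (-3 + W)*(7 + W) (L(W) = -7 + (W + 7)*(W - 3) = -7 + (7 + W)*(-3 + W) = -7 + (-3 + W)*(7 + W))
d(k) = 13*(-9 + k)*(-2 + k) (d(k) = ((-2 + k)*(-9 + k))*13 = ((-9 + k)*(-2 + k))*13 = 13*(-9 + k)*(-2 + k))
b(p(-4, 4)) - d(L(15)) = 4 - (234 - 143*(-28 + 15**2 + 4*15) + 13*(-28 + 15**2 + 4*15)**2) = 4 - (234 - 143*(-28 + 225 + 60) + 13*(-28 + 225 + 60)**2) = 4 - (234 - 143*257 + 13*257**2) = 4 - (234 - 36751 + 13*66049) = 4 - (234 - 36751 + 858637) = 4 - 1*822120 = 4 - 822120 = -822116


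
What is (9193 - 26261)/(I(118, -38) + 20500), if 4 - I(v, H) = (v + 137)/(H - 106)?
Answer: -819264/984277 ≈ -0.83235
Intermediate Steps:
I(v, H) = 4 - (137 + v)/(-106 + H) (I(v, H) = 4 - (v + 137)/(H - 106) = 4 - (137 + v)/(-106 + H))
(9193 - 26261)/(I(118, -38) + 20500) = (9193 - 26261)/((-561 - 1*118 + 4*(-38))/(-106 - 38) + 20500) = -17068/((-561 - 118 - 152)/(-144) + 20500) = -17068/(-1/144*(-831) + 20500) = -17068/(277/48 + 20500) = -17068/984277/48 = -17068*48/984277 = -819264/984277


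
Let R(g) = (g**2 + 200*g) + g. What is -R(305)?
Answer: -154330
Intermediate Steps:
R(g) = g**2 + 201*g
-R(305) = -305*(201 + 305) = -305*506 = -1*154330 = -154330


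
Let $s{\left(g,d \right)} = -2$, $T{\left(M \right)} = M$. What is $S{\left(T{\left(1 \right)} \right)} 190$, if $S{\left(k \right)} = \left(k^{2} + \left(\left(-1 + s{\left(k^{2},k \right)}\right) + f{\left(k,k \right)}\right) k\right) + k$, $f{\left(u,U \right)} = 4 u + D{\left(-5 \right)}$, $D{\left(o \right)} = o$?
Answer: $-380$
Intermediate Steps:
$f{\left(u,U \right)} = -5 + 4 u$ ($f{\left(u,U \right)} = 4 u - 5 = -5 + 4 u$)
$S{\left(k \right)} = k + k^{2} + k \left(-8 + 4 k\right)$ ($S{\left(k \right)} = \left(k^{2} + \left(\left(-1 - 2\right) + \left(-5 + 4 k\right)\right) k\right) + k = \left(k^{2} + \left(-3 + \left(-5 + 4 k\right)\right) k\right) + k = \left(k^{2} + \left(-8 + 4 k\right) k\right) + k = \left(k^{2} + k \left(-8 + 4 k\right)\right) + k = k + k^{2} + k \left(-8 + 4 k\right)$)
$S{\left(T{\left(1 \right)} \right)} 190 = 1 \left(-7 + 5 \cdot 1\right) 190 = 1 \left(-7 + 5\right) 190 = 1 \left(-2\right) 190 = \left(-2\right) 190 = -380$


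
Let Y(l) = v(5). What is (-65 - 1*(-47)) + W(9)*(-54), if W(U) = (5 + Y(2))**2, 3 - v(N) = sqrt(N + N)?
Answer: -4014 + 864*sqrt(10) ≈ -1281.8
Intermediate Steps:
v(N) = 3 - sqrt(2)*sqrt(N) (v(N) = 3 - sqrt(N + N) = 3 - sqrt(2*N) = 3 - sqrt(2)*sqrt(N))
Y(l) = 3 - sqrt(10) (Y(l) = 3 - sqrt(2)*sqrt(5) = 3 - sqrt(10))
W(U) = (8 - sqrt(10))**2 (W(U) = (5 + (3 - sqrt(10)))**2 = (8 - sqrt(10))**2)
(-65 - 1*(-47)) + W(9)*(-54) = (-65 - 1*(-47)) + (8 - sqrt(10))**2*(-54) = (-65 + 47) - 54*(8 - sqrt(10))**2 = -18 - 54*(8 - sqrt(10))**2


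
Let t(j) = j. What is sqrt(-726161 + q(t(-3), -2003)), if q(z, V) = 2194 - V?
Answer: 2*I*sqrt(180491) ≈ 849.68*I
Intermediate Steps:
sqrt(-726161 + q(t(-3), -2003)) = sqrt(-726161 + (2194 - 1*(-2003))) = sqrt(-726161 + (2194 + 2003)) = sqrt(-726161 + 4197) = sqrt(-721964) = 2*I*sqrt(180491)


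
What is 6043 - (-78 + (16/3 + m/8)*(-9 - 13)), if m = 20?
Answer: 18880/3 ≈ 6293.3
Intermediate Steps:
6043 - (-78 + (16/3 + m/8)*(-9 - 13)) = 6043 - (-78 + (16/3 + 20/8)*(-9 - 13)) = 6043 - (-78 + (16*(1/3) + 20*(1/8))*(-22)) = 6043 - (-78 + (16/3 + 5/2)*(-22)) = 6043 - (-78 + (47/6)*(-22)) = 6043 - (-78 - 517/3) = 6043 - 1*(-751/3) = 6043 + 751/3 = 18880/3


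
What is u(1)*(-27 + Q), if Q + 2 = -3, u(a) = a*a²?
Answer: -32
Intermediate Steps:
u(a) = a³
Q = -5 (Q = -2 - 3 = -5)
u(1)*(-27 + Q) = 1³*(-27 - 5) = 1*(-32) = -32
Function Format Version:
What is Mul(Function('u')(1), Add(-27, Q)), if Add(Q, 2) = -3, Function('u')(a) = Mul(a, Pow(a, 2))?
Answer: -32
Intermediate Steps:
Function('u')(a) = Pow(a, 3)
Q = -5 (Q = Add(-2, -3) = -5)
Mul(Function('u')(1), Add(-27, Q)) = Mul(Pow(1, 3), Add(-27, -5)) = Mul(1, -32) = -32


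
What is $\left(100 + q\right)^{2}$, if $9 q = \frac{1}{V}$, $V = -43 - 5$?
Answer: $\frac{1866153601}{186624} \approx 9999.5$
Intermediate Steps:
$V = -48$ ($V = -43 - 5 = -48$)
$q = - \frac{1}{432}$ ($q = \frac{1}{9 \left(-48\right)} = \frac{1}{9} \left(- \frac{1}{48}\right) = - \frac{1}{432} \approx -0.0023148$)
$\left(100 + q\right)^{2} = \left(100 - \frac{1}{432}\right)^{2} = \left(\frac{43199}{432}\right)^{2} = \frac{1866153601}{186624}$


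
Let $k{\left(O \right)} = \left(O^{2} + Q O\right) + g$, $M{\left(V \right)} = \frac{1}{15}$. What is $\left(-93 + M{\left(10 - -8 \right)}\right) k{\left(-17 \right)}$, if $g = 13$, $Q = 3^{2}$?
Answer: $- \frac{207706}{15} \approx -13847.0$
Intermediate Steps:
$Q = 9$
$M{\left(V \right)} = \frac{1}{15}$
$k{\left(O \right)} = 13 + O^{2} + 9 O$ ($k{\left(O \right)} = \left(O^{2} + 9 O\right) + 13 = 13 + O^{2} + 9 O$)
$\left(-93 + M{\left(10 - -8 \right)}\right) k{\left(-17 \right)} = \left(-93 + \frac{1}{15}\right) \left(13 + \left(-17\right)^{2} + 9 \left(-17\right)\right) = - \frac{1394 \left(13 + 289 - 153\right)}{15} = \left(- \frac{1394}{15}\right) 149 = - \frac{207706}{15}$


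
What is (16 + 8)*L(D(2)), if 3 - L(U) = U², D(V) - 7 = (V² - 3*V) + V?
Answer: -1104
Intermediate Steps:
D(V) = 7 + V² - 2*V (D(V) = 7 + ((V² - 3*V) + V) = 7 + (V² - 2*V) = 7 + V² - 2*V)
L(U) = 3 - U²
(16 + 8)*L(D(2)) = (16 + 8)*(3 - (7 + 2² - 2*2)²) = 24*(3 - (7 + 4 - 4)²) = 24*(3 - 1*7²) = 24*(3 - 1*49) = 24*(3 - 49) = 24*(-46) = -1104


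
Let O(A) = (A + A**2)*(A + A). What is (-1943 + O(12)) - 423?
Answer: 1378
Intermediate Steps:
O(A) = 2*A*(A + A**2) (O(A) = (A + A**2)*(2*A) = 2*A*(A + A**2))
(-1943 + O(12)) - 423 = (-1943 + 2*12**2*(1 + 12)) - 423 = (-1943 + 2*144*13) - 423 = (-1943 + 3744) - 423 = 1801 - 423 = 1378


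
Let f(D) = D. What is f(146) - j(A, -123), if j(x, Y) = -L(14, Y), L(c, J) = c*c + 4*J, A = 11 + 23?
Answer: -150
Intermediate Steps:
A = 34
L(c, J) = c**2 + 4*J
j(x, Y) = -196 - 4*Y (j(x, Y) = -(14**2 + 4*Y) = -(196 + 4*Y) = -196 - 4*Y)
f(146) - j(A, -123) = 146 - (-196 - 4*(-123)) = 146 - (-196 + 492) = 146 - 1*296 = 146 - 296 = -150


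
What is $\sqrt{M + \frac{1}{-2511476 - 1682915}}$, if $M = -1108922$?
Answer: $\frac{i \sqrt{19509171442284074673}}{4194391} \approx 1053.1 i$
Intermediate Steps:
$\sqrt{M + \frac{1}{-2511476 - 1682915}} = \sqrt{-1108922 + \frac{1}{-2511476 - 1682915}} = \sqrt{-1108922 + \frac{1}{-4194391}} = \sqrt{-1108922 - \frac{1}{4194391}} = \sqrt{- \frac{4651252456503}{4194391}} = \frac{i \sqrt{19509171442284074673}}{4194391}$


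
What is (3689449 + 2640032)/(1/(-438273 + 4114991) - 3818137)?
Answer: -23271716723358/14038213034365 ≈ -1.6577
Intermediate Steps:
(3689449 + 2640032)/(1/(-438273 + 4114991) - 3818137) = 6329481/(1/3676718 - 3818137) = 6329481/(-14038213034365/3676718) = 6329481*(-3676718/14038213034365) = -23271716723358/14038213034365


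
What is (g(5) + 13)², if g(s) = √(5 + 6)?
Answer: (13 + √11)² ≈ 266.23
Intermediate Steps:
g(s) = √11
(g(5) + 13)² = (√11 + 13)² = (13 + √11)²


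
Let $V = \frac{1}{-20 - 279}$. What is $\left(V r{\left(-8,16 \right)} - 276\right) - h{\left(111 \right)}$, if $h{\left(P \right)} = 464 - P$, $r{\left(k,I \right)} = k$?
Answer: $- \frac{188063}{299} \approx -628.97$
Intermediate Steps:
$V = - \frac{1}{299}$ ($V = \frac{1}{-299} = - \frac{1}{299} \approx -0.0033445$)
$\left(V r{\left(-8,16 \right)} - 276\right) - h{\left(111 \right)} = \left(\left(- \frac{1}{299}\right) \left(-8\right) - 276\right) - \left(464 - 111\right) = \left(\frac{8}{299} - 276\right) - \left(464 - 111\right) = - \frac{82516}{299} - 353 = - \frac{188063}{299}$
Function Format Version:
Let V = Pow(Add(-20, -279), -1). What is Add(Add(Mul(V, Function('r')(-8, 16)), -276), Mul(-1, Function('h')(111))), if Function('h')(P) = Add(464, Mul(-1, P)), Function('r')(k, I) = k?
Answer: Rational(-188063, 299) ≈ -628.97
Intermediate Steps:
V = Rational(-1, 299) (V = Pow(-299, -1) = Rational(-1, 299) ≈ -0.0033445)
Add(Add(Mul(V, Function('r')(-8, 16)), -276), Mul(-1, Function('h')(111))) = Add(Add(Mul(Rational(-1, 299), -8), -276), Mul(-1, Add(464, Mul(-1, 111)))) = Add(Add(Rational(8, 299), -276), Mul(-1, Add(464, -111))) = Add(Rational(-82516, 299), Mul(-1, 353)) = Add(Rational(-82516, 299), -353) = Rational(-188063, 299)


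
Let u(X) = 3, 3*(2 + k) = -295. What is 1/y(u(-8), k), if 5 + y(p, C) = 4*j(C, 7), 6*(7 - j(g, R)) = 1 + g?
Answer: 9/803 ≈ 0.011208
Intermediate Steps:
j(g, R) = 41/6 - g/6 (j(g, R) = 7 - (1 + g)/6 = 7 + (-⅙ - g/6) = 41/6 - g/6)
k = -301/3 (k = -2 + (⅓)*(-295) = -2 - 295/3 = -301/3 ≈ -100.33)
y(p, C) = 67/3 - 2*C/3 (y(p, C) = -5 + 4*(41/6 - C/6) = -5 + (82/3 - 2*C/3) = 67/3 - 2*C/3)
1/y(u(-8), k) = 1/(67/3 - ⅔*(-301/3)) = 1/(67/3 + 602/9) = 1/(803/9) = 9/803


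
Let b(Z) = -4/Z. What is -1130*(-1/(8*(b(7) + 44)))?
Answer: 3955/1216 ≈ 3.2525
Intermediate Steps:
-1130*(-1/(8*(b(7) + 44))) = -1130*(-1/(8*(-4/7 + 44))) = -1130/((-8*304/7)) = -1130/(-2432/7) = -1130*(-7/2432) = 3955/1216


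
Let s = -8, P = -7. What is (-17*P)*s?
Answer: -952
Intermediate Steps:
(-17*P)*s = -17*(-7)*(-8) = 119*(-8) = -952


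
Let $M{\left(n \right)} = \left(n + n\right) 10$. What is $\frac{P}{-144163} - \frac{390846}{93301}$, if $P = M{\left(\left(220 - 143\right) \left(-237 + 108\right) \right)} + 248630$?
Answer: $- \frac{61007782868}{13450552063} \approx -4.5357$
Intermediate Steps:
$M{\left(n \right)} = 20 n$ ($M{\left(n \right)} = 2 n 10 = 20 n$)
$P = 49970$ ($P = 20 \left(220 - 143\right) \left(-237 + 108\right) + 248630 = 20 \cdot 77 \left(-129\right) + 248630 = 20 \left(-9933\right) + 248630 = -198660 + 248630 = 49970$)
$\frac{P}{-144163} - \frac{390846}{93301} = \frac{49970}{-144163} - \frac{390846}{93301} = 49970 \left(- \frac{1}{144163}\right) - \frac{390846}{93301} = - \frac{49970}{144163} - \frac{390846}{93301} = - \frac{61007782868}{13450552063}$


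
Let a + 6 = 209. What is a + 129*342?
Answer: 44321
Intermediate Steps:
a = 203 (a = -6 + 209 = 203)
a + 129*342 = 203 + 129*342 = 203 + 44118 = 44321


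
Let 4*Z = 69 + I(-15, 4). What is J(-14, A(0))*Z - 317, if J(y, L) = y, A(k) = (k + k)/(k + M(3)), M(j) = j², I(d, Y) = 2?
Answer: -1131/2 ≈ -565.50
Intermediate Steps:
A(k) = 2*k/(9 + k) (A(k) = (k + k)/(k + 3²) = (2*k)/(k + 9) = (2*k)/(9 + k) = 2*k/(9 + k))
Z = 71/4 (Z = (69 + 2)/4 = (¼)*71 = 71/4 ≈ 17.750)
J(-14, A(0))*Z - 317 = -14*71/4 - 317 = -497/2 - 317 = -1131/2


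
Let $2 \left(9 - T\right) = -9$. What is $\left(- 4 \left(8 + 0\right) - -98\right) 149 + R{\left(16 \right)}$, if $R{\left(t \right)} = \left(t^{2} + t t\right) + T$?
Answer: $\frac{20719}{2} \approx 10360.0$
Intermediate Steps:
$T = \frac{27}{2}$ ($T = 9 - - \frac{9}{2} = 9 + \frac{9}{2} = \frac{27}{2} \approx 13.5$)
$R{\left(t \right)} = \frac{27}{2} + 2 t^{2}$ ($R{\left(t \right)} = \left(t^{2} + t t\right) + \frac{27}{2} = \left(t^{2} + t^{2}\right) + \frac{27}{2} = 2 t^{2} + \frac{27}{2} = \frac{27}{2} + 2 t^{2}$)
$\left(- 4 \left(8 + 0\right) - -98\right) 149 + R{\left(16 \right)} = \left(- 4 \left(8 + 0\right) - -98\right) 149 + \left(\frac{27}{2} + 2 \cdot 16^{2}\right) = \left(\left(-4\right) 8 + 98\right) 149 + \left(\frac{27}{2} + 2 \cdot 256\right) = \left(-32 + 98\right) 149 + \left(\frac{27}{2} + 512\right) = 66 \cdot 149 + \frac{1051}{2} = 9834 + \frac{1051}{2} = \frac{20719}{2}$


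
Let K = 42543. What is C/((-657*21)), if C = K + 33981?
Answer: -3644/657 ≈ -5.5464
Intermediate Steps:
C = 76524 (C = 42543 + 33981 = 76524)
C/((-657*21)) = 76524/((-657*21)) = 76524/(-13797) = 76524*(-1/13797) = -3644/657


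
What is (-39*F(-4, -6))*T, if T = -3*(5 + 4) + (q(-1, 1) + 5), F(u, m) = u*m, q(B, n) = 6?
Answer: 14976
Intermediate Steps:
F(u, m) = m*u
T = -16 (T = -3*(5 + 4) + (6 + 5) = -3*9 + 11 = -27 + 11 = -16)
(-39*F(-4, -6))*T = -(-234)*(-4)*(-16) = -39*24*(-16) = -936*(-16) = 14976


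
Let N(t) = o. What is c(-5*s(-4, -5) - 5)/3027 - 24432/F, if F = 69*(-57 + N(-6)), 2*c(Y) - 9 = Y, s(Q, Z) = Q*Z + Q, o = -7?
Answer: 1537247/278484 ≈ 5.5201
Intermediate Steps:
s(Q, Z) = Q + Q*Z
N(t) = -7
c(Y) = 9/2 + Y/2
F = -4416 (F = 69*(-57 - 7) = 69*(-64) = -4416)
c(-5*s(-4, -5) - 5)/3027 - 24432/F = (9/2 + (-(-20)*(1 - 5) - 5)/2)/3027 - 24432/(-4416) = (9/2 + (-(-20)*(-4) - 5)/2)*(1/3027) - 24432*(-1/4416) = (9/2 + (-5*16 - 5)/2)*(1/3027) + 509/92 = (9/2 + (-80 - 5)/2)*(1/3027) + 509/92 = (9/2 + (½)*(-85))*(1/3027) + 509/92 = (9/2 - 85/2)*(1/3027) + 509/92 = -38*1/3027 + 509/92 = -38/3027 + 509/92 = 1537247/278484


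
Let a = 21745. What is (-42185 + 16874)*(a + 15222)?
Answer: -935671737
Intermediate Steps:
(-42185 + 16874)*(a + 15222) = (-42185 + 16874)*(21745 + 15222) = -25311*36967 = -935671737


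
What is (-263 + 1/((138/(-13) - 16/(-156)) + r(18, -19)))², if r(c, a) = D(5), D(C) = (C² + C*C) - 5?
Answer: 125100860416/1809025 ≈ 69154.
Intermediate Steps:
D(C) = -5 + 2*C² (D(C) = (C² + C²) - 5 = 2*C² - 5 = -5 + 2*C²)
r(c, a) = 45 (r(c, a) = -5 + 2*5² = -5 + 2*25 = -5 + 50 = 45)
(-263 + 1/((138/(-13) - 16/(-156)) + r(18, -19)))² = (-263 + 1/((138/(-13) - 16/(-156)) + 45))² = (-263 + 1/((138*(-1/13) - 16*(-1/156)) + 45))² = (-263 + 1/((-138/13 + 4/39) + 45))² = (-263 + 1/(-410/39 + 45))² = (-263 + 1/(1345/39))² = (-263 + 39/1345)² = (-353696/1345)² = 125100860416/1809025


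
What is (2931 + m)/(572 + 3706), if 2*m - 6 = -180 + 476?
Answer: 67/93 ≈ 0.72043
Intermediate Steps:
m = 151 (m = 3 + (-180 + 476)/2 = 3 + (1/2)*296 = 3 + 148 = 151)
(2931 + m)/(572 + 3706) = (2931 + 151)/(572 + 3706) = 3082/4278 = 3082*(1/4278) = 67/93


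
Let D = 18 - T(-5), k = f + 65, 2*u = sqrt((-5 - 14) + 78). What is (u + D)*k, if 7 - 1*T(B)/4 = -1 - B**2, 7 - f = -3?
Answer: -8550 + 75*sqrt(59)/2 ≈ -8262.0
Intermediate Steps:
f = 10 (f = 7 - 1*(-3) = 7 + 3 = 10)
u = sqrt(59)/2 (u = sqrt((-5 - 14) + 78)/2 = sqrt(-19 + 78)/2 = sqrt(59)/2 ≈ 3.8406)
T(B) = 32 + 4*B**2 (T(B) = 28 - 4*(-1 - B**2) = 28 + (4 + 4*B**2) = 32 + 4*B**2)
k = 75 (k = 10 + 65 = 75)
D = -114 (D = 18 - (32 + 4*(-5)**2) = 18 - (32 + 4*25) = 18 - (32 + 100) = 18 - 1*132 = 18 - 132 = -114)
(u + D)*k = (sqrt(59)/2 - 114)*75 = (-114 + sqrt(59)/2)*75 = -8550 + 75*sqrt(59)/2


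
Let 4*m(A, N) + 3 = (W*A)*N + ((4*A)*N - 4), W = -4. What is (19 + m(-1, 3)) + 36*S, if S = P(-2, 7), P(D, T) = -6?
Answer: -795/4 ≈ -198.75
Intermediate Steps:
S = -6
m(A, N) = -7/4 (m(A, N) = -¾ + ((-4*A)*N + ((4*A)*N - 4))/4 = -¾ + (-4*A*N + (4*A*N - 4))/4 = -¾ + (-4*A*N + (-4 + 4*A*N))/4 = -¾ + (¼)*(-4) = -¾ - 1 = -7/4)
(19 + m(-1, 3)) + 36*S = (19 - 7/4) + 36*(-6) = 69/4 - 216 = -795/4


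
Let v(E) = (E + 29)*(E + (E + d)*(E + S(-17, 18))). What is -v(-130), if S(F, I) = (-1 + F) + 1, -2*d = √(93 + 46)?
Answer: 1916980 + 14847*√139/2 ≈ 2.0045e+6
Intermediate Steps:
d = -√139/2 (d = -√(93 + 46)/2 = -√139/2 ≈ -5.8949)
S(F, I) = F
v(E) = (29 + E)*(E + (-17 + E)*(E - √139/2)) (v(E) = (E + 29)*(E + (E - √139/2)*(E - 17)) = (29 + E)*(E + (E - √139/2)*(-17 + E)) = (29 + E)*(E + (-17 + E)*(E - √139/2)))
-v(-130) = -((-130)³ - 464*(-130) + 13*(-130)² + 493*√139/2 - 6*(-130)*√139 - ½*√139*(-130)²) = -(-2197000 + 60320 + 13*16900 + 493*√139/2 + 780*√139 - ½*√139*16900) = -(-2197000 + 60320 + 219700 + 493*√139/2 + 780*√139 - 8450*√139) = -(-1916980 - 14847*√139/2) = 1916980 + 14847*√139/2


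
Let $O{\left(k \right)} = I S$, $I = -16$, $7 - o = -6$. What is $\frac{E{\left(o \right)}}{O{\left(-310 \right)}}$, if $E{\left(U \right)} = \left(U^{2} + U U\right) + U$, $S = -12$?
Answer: $\frac{117}{64} \approx 1.8281$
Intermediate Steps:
$o = 13$ ($o = 7 - -6 = 7 + 6 = 13$)
$E{\left(U \right)} = U + 2 U^{2}$ ($E{\left(U \right)} = \left(U^{2} + U^{2}\right) + U = 2 U^{2} + U = U + 2 U^{2}$)
$O{\left(k \right)} = 192$ ($O{\left(k \right)} = \left(-16\right) \left(-12\right) = 192$)
$\frac{E{\left(o \right)}}{O{\left(-310 \right)}} = \frac{13 \left(1 + 2 \cdot 13\right)}{192} = 13 \left(1 + 26\right) \frac{1}{192} = 13 \cdot 27 \cdot \frac{1}{192} = 351 \cdot \frac{1}{192} = \frac{117}{64}$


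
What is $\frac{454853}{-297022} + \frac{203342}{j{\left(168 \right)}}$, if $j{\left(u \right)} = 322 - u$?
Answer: $\frac{2742136371}{2079154} \approx 1318.9$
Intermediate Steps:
$\frac{454853}{-297022} + \frac{203342}{j{\left(168 \right)}} = \frac{454853}{-297022} + \frac{203342}{322 - 168} = 454853 \left(- \frac{1}{297022}\right) + \frac{203342}{322 - 168} = - \frac{454853}{297022} + \frac{203342}{154} = - \frac{454853}{297022} + 203342 \cdot \frac{1}{154} = - \frac{454853}{297022} + \frac{101671}{77} = \frac{2742136371}{2079154}$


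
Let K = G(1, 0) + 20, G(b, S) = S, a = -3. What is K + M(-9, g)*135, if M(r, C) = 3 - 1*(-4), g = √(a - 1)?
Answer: 965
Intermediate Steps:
g = 2*I (g = √(-3 - 1) = √(-4) = 2*I ≈ 2.0*I)
M(r, C) = 7 (M(r, C) = 3 + 4 = 7)
K = 20 (K = 0 + 20 = 20)
K + M(-9, g)*135 = 20 + 7*135 = 20 + 945 = 965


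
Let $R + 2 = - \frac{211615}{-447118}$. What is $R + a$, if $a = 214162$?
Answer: $\frac{95755002495}{447118} \approx 2.1416 \cdot 10^{5}$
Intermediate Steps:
$R = - \frac{682621}{447118}$ ($R = -2 - \frac{211615}{-447118} = -2 - - \frac{211615}{447118} = -2 + \frac{211615}{447118} = - \frac{682621}{447118} \approx -1.5267$)
$R + a = - \frac{682621}{447118} + 214162 = \frac{95755002495}{447118}$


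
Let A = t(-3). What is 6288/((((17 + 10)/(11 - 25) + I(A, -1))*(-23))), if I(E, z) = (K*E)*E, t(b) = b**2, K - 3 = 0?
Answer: -29344/25875 ≈ -1.1341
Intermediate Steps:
K = 3 (K = 3 + 0 = 3)
A = 9 (A = (-3)**2 = 9)
I(E, z) = 3*E**2 (I(E, z) = (3*E)*E = 3*E**2)
6288/((((17 + 10)/(11 - 25) + I(A, -1))*(-23))) = 6288/((((17 + 10)/(11 - 25) + 3*9**2)*(-23))) = 6288/(((27/(-14) + 3*81)*(-23))) = 6288/(((27*(-1/14) + 243)*(-23))) = 6288/(((-27/14 + 243)*(-23))) = 6288/(((3375/14)*(-23))) = 6288/(-77625/14) = 6288*(-14/77625) = -29344/25875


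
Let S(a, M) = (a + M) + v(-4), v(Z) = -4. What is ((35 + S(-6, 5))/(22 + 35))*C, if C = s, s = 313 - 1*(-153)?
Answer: 4660/19 ≈ 245.26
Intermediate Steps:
s = 466 (s = 313 + 153 = 466)
S(a, M) = -4 + M + a (S(a, M) = (a + M) - 4 = (M + a) - 4 = -4 + M + a)
C = 466
((35 + S(-6, 5))/(22 + 35))*C = ((35 + (-4 + 5 - 6))/(22 + 35))*466 = ((35 - 5)/57)*466 = (30*(1/57))*466 = (10/19)*466 = 4660/19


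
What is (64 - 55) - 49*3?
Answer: -138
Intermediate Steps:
(64 - 55) - 49*3 = 9 - 147 = -138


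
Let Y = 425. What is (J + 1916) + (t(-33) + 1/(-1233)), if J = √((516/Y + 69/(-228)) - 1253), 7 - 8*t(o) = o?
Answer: 2368592/1233 + I*√13062914257/3230 ≈ 1921.0 + 35.385*I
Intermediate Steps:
t(o) = 7/8 - o/8
J = I*√13062914257/3230 (J = √((516/425 + 69/(-228)) - 1253) = √((516*(1/425) + 69*(-1/228)) - 1253) = √((516/425 - 23/76) - 1253) = √(29441/32300 - 1253) = √(-40442459/32300) = I*√13062914257/3230 ≈ 35.385*I)
(J + 1916) + (t(-33) + 1/(-1233)) = (I*√13062914257/3230 + 1916) + ((7/8 - ⅛*(-33)) + 1/(-1233)) = (1916 + I*√13062914257/3230) + ((7/8 + 33/8) - 1/1233) = (1916 + I*√13062914257/3230) + (5 - 1/1233) = (1916 + I*√13062914257/3230) + 6164/1233 = 2368592/1233 + I*√13062914257/3230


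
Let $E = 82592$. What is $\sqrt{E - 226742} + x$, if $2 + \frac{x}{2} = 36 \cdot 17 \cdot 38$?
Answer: $46508 + 155 i \sqrt{6} \approx 46508.0 + 379.67 i$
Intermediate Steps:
$x = 46508$ ($x = -4 + 2 \cdot 36 \cdot 17 \cdot 38 = -4 + 2 \cdot 612 \cdot 38 = -4 + 2 \cdot 23256 = -4 + 46512 = 46508$)
$\sqrt{E - 226742} + x = \sqrt{82592 - 226742} + 46508 = \sqrt{-144150} + 46508 = 155 i \sqrt{6} + 46508 = 46508 + 155 i \sqrt{6}$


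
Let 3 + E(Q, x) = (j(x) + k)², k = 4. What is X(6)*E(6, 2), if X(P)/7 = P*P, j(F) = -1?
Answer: 1512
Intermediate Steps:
X(P) = 7*P² (X(P) = 7*(P*P) = 7*P²)
E(Q, x) = 6 (E(Q, x) = -3 + (-1 + 4)² = -3 + 3² = -3 + 9 = 6)
X(6)*E(6, 2) = (7*6²)*6 = (7*36)*6 = 252*6 = 1512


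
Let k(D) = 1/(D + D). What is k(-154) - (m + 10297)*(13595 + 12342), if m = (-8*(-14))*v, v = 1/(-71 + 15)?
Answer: -82242595821/308 ≈ -2.6702e+8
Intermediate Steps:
v = -1/56 (v = 1/(-56) = -1/56 ≈ -0.017857)
m = -2 (m = -8*(-14)*(-1/56) = 112*(-1/56) = -2)
k(D) = 1/(2*D)
k(-154) - (m + 10297)*(13595 + 12342) = (½)/(-154) - (-2 + 10297)*(13595 + 12342) = (½)*(-1/154) - 10295*25937 = -1/308 - 1*267021415 = -1/308 - 267021415 = -82242595821/308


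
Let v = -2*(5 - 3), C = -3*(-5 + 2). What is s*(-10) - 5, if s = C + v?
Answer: -55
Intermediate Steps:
C = 9 (C = -3*(-3) = 9)
v = -4 (v = -2*2 = -4)
s = 5 (s = 9 - 4 = 5)
s*(-10) - 5 = 5*(-10) - 5 = -50 - 5 = -55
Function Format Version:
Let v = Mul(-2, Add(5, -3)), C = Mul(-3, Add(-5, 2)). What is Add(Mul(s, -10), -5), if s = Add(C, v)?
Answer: -55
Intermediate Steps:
C = 9 (C = Mul(-3, -3) = 9)
v = -4 (v = Mul(-2, 2) = -4)
s = 5 (s = Add(9, -4) = 5)
Add(Mul(s, -10), -5) = Add(Mul(5, -10), -5) = Add(-50, -5) = -55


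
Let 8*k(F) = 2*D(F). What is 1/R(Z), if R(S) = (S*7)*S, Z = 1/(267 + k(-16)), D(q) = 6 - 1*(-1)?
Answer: 1155625/112 ≈ 10318.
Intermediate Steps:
D(q) = 7 (D(q) = 6 + 1 = 7)
k(F) = 7/4 (k(F) = (2*7)/8 = (⅛)*14 = 7/4)
Z = 4/1075 (Z = 1/(267 + 7/4) = 1/(1075/4) = 4/1075 ≈ 0.0037209)
R(S) = 7*S² (R(S) = (7*S)*S = 7*S²)
1/R(Z) = 1/(7*(4/1075)²) = 1/(7*(16/1155625)) = 1/(112/1155625) = 1155625/112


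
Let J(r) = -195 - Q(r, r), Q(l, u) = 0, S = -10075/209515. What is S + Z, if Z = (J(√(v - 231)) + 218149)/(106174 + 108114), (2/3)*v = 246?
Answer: 4350568071/4489655032 ≈ 0.96902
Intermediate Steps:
v = 369 (v = (3/2)*246 = 369)
S = -2015/41903 (S = -10075*1/209515 = -2015/41903 ≈ -0.048087)
J(r) = -195 (J(r) = -195 - 1*0 = -195 + 0 = -195)
Z = 108977/107144 (Z = (-195 + 218149)/(106174 + 108114) = 217954/214288 = 217954*(1/214288) = 108977/107144 ≈ 1.0171)
S + Z = -2015/41903 + 108977/107144 = 4350568071/4489655032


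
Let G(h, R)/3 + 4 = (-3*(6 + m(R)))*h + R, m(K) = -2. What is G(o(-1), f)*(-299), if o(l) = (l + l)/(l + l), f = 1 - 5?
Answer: 17940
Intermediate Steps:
f = -4
o(l) = 1 (o(l) = (2*l)/((2*l)) = (2*l)*(1/(2*l)) = 1)
G(h, R) = -12 - 36*h + 3*R (G(h, R) = -12 + 3*((-3*(6 - 2))*h + R) = -12 + 3*((-3*4)*h + R) = -12 + 3*(-12*h + R) = -12 + 3*(R - 12*h) = -12 + (-36*h + 3*R) = -12 - 36*h + 3*R)
G(o(-1), f)*(-299) = (-12 - 36*1 + 3*(-4))*(-299) = (-12 - 36 - 12)*(-299) = -60*(-299) = 17940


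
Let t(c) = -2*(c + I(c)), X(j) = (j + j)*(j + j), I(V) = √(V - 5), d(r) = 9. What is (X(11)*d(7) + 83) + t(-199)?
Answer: 4837 - 4*I*√51 ≈ 4837.0 - 28.566*I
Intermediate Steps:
I(V) = √(-5 + V)
X(j) = 4*j² (X(j) = (2*j)*(2*j) = 4*j²)
t(c) = -2*c - 2*√(-5 + c) (t(c) = -2*(c + √(-5 + c)) = -2*c - 2*√(-5 + c))
(X(11)*d(7) + 83) + t(-199) = ((4*11²)*9 + 83) + (-2*(-199) - 2*√(-5 - 199)) = ((4*121)*9 + 83) + (398 - 4*I*√51) = (484*9 + 83) + (398 - 4*I*√51) = (4356 + 83) + (398 - 4*I*√51) = 4439 + (398 - 4*I*√51) = 4837 - 4*I*√51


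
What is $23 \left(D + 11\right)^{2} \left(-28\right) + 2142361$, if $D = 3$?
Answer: $2016137$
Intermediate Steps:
$23 \left(D + 11\right)^{2} \left(-28\right) + 2142361 = 23 \left(3 + 11\right)^{2} \left(-28\right) + 2142361 = 23 \cdot 14^{2} \left(-28\right) + 2142361 = 23 \cdot 196 \left(-28\right) + 2142361 = 4508 \left(-28\right) + 2142361 = -126224 + 2142361 = 2016137$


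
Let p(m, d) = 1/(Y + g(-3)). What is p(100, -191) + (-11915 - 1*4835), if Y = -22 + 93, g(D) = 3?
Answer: -1239499/74 ≈ -16750.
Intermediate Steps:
Y = 71
p(m, d) = 1/74 (p(m, d) = 1/(71 + 3) = 1/74)
p(100, -191) + (-11915 - 1*4835) = 1/74 + (-11915 - 1*4835) = 1/74 + (-11915 - 4835) = 1/74 - 16750 = -1239499/74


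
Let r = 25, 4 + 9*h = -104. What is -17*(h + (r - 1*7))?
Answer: -102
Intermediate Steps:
h = -12 (h = -4/9 + (1/9)*(-104) = -4/9 - 104/9 = -12)
-17*(h + (r - 1*7)) = -17*(-12 + (25 - 1*7)) = -17*(-12 + (25 - 7)) = -17*(-12 + 18) = -17*6 = -102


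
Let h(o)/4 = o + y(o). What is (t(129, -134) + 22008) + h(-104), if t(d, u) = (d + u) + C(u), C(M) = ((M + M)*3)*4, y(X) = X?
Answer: 17955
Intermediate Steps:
h(o) = 8*o (h(o) = 4*(o + o) = 4*(2*o) = 8*o)
C(M) = 24*M (C(M) = ((2*M)*3)*4 = (6*M)*4 = 24*M)
t(d, u) = d + 25*u (t(d, u) = (d + u) + 24*u = d + 25*u)
(t(129, -134) + 22008) + h(-104) = ((129 + 25*(-134)) + 22008) + 8*(-104) = ((129 - 3350) + 22008) - 832 = (-3221 + 22008) - 832 = 18787 - 832 = 17955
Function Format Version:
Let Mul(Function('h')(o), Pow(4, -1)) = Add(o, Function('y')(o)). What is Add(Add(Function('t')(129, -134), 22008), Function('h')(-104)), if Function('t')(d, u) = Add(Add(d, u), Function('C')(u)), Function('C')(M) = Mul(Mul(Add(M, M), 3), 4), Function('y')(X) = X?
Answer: 17955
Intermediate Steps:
Function('h')(o) = Mul(8, o) (Function('h')(o) = Mul(4, Add(o, o)) = Mul(4, Mul(2, o)) = Mul(8, o))
Function('C')(M) = Mul(24, M) (Function('C')(M) = Mul(Mul(Mul(2, M), 3), 4) = Mul(Mul(6, M), 4) = Mul(24, M))
Function('t')(d, u) = Add(d, Mul(25, u)) (Function('t')(d, u) = Add(Add(d, u), Mul(24, u)) = Add(d, Mul(25, u)))
Add(Add(Function('t')(129, -134), 22008), Function('h')(-104)) = Add(Add(Add(129, Mul(25, -134)), 22008), Mul(8, -104)) = Add(Add(Add(129, -3350), 22008), -832) = Add(Add(-3221, 22008), -832) = Add(18787, -832) = 17955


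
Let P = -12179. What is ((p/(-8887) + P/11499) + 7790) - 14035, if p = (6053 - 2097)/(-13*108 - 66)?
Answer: -156382232618036/25036945185 ≈ -6246.1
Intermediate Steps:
p = -1978/735 (p = 3956/(-1404 - 66) = 3956/(-1470) = 3956*(-1/1470) = -1978/735 ≈ -2.6912)
((p/(-8887) + P/11499) + 7790) - 14035 = ((-1978/735/(-8887) - 12179/11499) + 7790) - 14035 = ((-1978/735*(-1/8887) - 12179*1/11499) + 7790) - 14035 = ((1978/6531945 - 12179/11499) + 7790) - 14035 = (-26509937711/25036945185 + 7790) - 14035 = 195011293053439/25036945185 - 14035 = -156382232618036/25036945185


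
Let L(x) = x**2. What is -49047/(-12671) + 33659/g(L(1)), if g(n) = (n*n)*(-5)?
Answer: -426247954/63355 ≈ -6727.9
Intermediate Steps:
g(n) = -5*n**2 (g(n) = n**2*(-5) = -5*n**2)
-49047/(-12671) + 33659/g(L(1)) = -49047/(-12671) + 33659/((-5*(1**2)**2)) = -49047*(-1/12671) + 33659/((-5*1**2)) = 49047/12671 + 33659/((-5*1)) = 49047/12671 + 33659/(-5) = 49047/12671 + 33659*(-1/5) = 49047/12671 - 33659/5 = -426247954/63355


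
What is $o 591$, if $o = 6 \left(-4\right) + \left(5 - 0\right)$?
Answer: $-11229$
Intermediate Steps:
$o = -19$ ($o = -24 + \left(5 + 0\right) = -24 + 5 = -19$)
$o 591 = \left(-19\right) 591 = -11229$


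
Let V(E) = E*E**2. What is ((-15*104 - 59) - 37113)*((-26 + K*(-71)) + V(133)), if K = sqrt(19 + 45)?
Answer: -91099329476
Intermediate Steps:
K = 8 (K = sqrt(64) = 8)
V(E) = E**3
((-15*104 - 59) - 37113)*((-26 + K*(-71)) + V(133)) = ((-15*104 - 59) - 37113)*((-26 + 8*(-71)) + 133**3) = ((-1560 - 59) - 37113)*((-26 - 568) + 2352637) = (-1619 - 37113)*(-594 + 2352637) = -38732*2352043 = -91099329476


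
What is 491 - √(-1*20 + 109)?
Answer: 491 - √89 ≈ 481.57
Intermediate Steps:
491 - √(-1*20 + 109) = 491 - √(-20 + 109) = 491 - √89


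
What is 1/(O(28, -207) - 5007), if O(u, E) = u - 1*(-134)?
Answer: -1/4845 ≈ -0.00020640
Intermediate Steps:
O(u, E) = 134 + u (O(u, E) = u + 134 = 134 + u)
1/(O(28, -207) - 5007) = 1/((134 + 28) - 5007) = 1/(162 - 5007) = 1/(-4845) = -1/4845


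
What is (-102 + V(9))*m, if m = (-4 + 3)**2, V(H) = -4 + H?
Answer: -97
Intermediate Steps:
m = 1 (m = (-1)**2 = 1)
(-102 + V(9))*m = (-102 + (-4 + 9))*1 = (-102 + 5)*1 = -97*1 = -97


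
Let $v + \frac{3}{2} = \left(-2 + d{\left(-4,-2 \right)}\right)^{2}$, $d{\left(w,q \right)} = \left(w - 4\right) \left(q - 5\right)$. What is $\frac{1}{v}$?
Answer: $\frac{2}{5829} \approx 0.00034311$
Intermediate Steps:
$d{\left(w,q \right)} = \left(-5 + q\right) \left(-4 + w\right)$ ($d{\left(w,q \right)} = \left(-4 + w\right) \left(-5 + q\right) = \left(-5 + q\right) \left(-4 + w\right)$)
$v = \frac{5829}{2}$ ($v = - \frac{3}{2} + \left(-2 - -56\right)^{2} = - \frac{3}{2} + \left(-2 + \left(20 + 20 + 8 + 8\right)\right)^{2} = - \frac{3}{2} + \left(-2 + 56\right)^{2} = - \frac{3}{2} + 54^{2} = - \frac{3}{2} + 2916 = \frac{5829}{2} \approx 2914.5$)
$\frac{1}{v} = \frac{1}{\frac{5829}{2}} = \frac{2}{5829}$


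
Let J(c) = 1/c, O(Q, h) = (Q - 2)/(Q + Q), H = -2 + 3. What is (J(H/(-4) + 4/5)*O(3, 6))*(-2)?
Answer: -20/33 ≈ -0.60606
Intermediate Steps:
H = 1
O(Q, h) = (-2 + Q)/(2*Q) (O(Q, h) = (-2 + Q)/((2*Q)) = (-2 + Q)*(1/(2*Q)) = (-2 + Q)/(2*Q))
(J(H/(-4) + 4/5)*O(3, 6))*(-2) = (((½)*(-2 + 3)/3)/(1/(-4) + 4/5))*(-2) = (((½)*(⅓)*1)/(1*(-¼) + 4*(⅕)))*(-2) = ((⅙)/(-¼ + ⅘))*(-2) = ((⅙)/(11/20))*(-2) = ((20/11)*(⅙))*(-2) = (10/33)*(-2) = -20/33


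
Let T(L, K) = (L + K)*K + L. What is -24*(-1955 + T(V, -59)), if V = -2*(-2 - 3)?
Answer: -22704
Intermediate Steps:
V = 10 (V = -2*(-5) = 10)
T(L, K) = L + K*(K + L) (T(L, K) = (K + L)*K + L = K*(K + L) + L = L + K*(K + L))
-24*(-1955 + T(V, -59)) = -24*(-1955 + (10 + (-59)² - 59*10)) = -24*(-1955 + (10 + 3481 - 590)) = -24*(-1955 + 2901) = -24*946 = -22704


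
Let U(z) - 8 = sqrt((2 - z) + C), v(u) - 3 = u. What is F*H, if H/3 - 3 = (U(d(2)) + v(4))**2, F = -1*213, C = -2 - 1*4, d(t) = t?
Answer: -141858 - 19170*I*sqrt(6) ≈ -1.4186e+5 - 46957.0*I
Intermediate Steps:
v(u) = 3 + u
C = -6 (C = -2 - 4 = -6)
U(z) = 8 + sqrt(-4 - z) (U(z) = 8 + sqrt((2 - z) - 6) = 8 + sqrt(-4 - z))
F = -213
H = 9 + 3*(15 + I*sqrt(6))**2 (H = 9 + 3*((8 + sqrt(-4 - 1*2)) + (3 + 4))**2 = 9 + 3*((8 + sqrt(-4 - 2)) + 7)**2 = 9 + 3*((8 + sqrt(-6)) + 7)**2 = 9 + 3*((8 + I*sqrt(6)) + 7)**2 = 9 + 3*(15 + I*sqrt(6))**2 ≈ 666.0 + 220.45*I)
F*H = -213*(666 + 90*I*sqrt(6)) = -141858 - 19170*I*sqrt(6)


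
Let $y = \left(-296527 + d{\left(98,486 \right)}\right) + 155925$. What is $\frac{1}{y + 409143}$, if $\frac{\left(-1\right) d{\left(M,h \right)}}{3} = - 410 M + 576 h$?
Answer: $- \frac{1}{450727} \approx -2.2186 \cdot 10^{-6}$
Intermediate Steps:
$d{\left(M,h \right)} = - 1728 h + 1230 M$ ($d{\left(M,h \right)} = - 3 \left(- 410 M + 576 h\right) = - 1728 h + 1230 M$)
$y = -859870$ ($y = \left(-296527 + \left(\left(-1728\right) 486 + 1230 \cdot 98\right)\right) + 155925 = \left(-296527 + \left(-839808 + 120540\right)\right) + 155925 = \left(-296527 - 719268\right) + 155925 = -1015795 + 155925 = -859870$)
$\frac{1}{y + 409143} = \frac{1}{-859870 + 409143} = \frac{1}{-450727} = - \frac{1}{450727}$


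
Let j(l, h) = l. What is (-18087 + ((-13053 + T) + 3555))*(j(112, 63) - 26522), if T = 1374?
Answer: 692232510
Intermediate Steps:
(-18087 + ((-13053 + T) + 3555))*(j(112, 63) - 26522) = (-18087 + ((-13053 + 1374) + 3555))*(112 - 26522) = (-18087 + (-11679 + 3555))*(-26410) = (-18087 - 8124)*(-26410) = -26211*(-26410) = 692232510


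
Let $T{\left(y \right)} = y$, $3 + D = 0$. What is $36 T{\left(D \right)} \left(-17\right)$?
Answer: $1836$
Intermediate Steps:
$D = -3$ ($D = -3 + 0 = -3$)
$36 T{\left(D \right)} \left(-17\right) = 36 \left(-3\right) \left(-17\right) = \left(-108\right) \left(-17\right) = 1836$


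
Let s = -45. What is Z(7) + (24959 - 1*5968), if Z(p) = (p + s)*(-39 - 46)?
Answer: 22221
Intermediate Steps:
Z(p) = 3825 - 85*p (Z(p) = (p - 45)*(-39 - 46) = (-45 + p)*(-85) = 3825 - 85*p)
Z(7) + (24959 - 1*5968) = (3825 - 85*7) + (24959 - 1*5968) = (3825 - 595) + (24959 - 5968) = 3230 + 18991 = 22221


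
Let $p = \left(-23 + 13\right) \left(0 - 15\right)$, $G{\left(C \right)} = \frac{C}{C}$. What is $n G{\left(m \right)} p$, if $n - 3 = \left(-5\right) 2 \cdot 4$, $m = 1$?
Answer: $-5550$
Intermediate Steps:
$n = -37$ ($n = 3 + \left(-5\right) 2 \cdot 4 = 3 - 40 = -37$)
$G{\left(C \right)} = 1$
$p = 150$ ($p = \left(-10\right) \left(-15\right) = 150$)
$n G{\left(m \right)} p = \left(-37\right) 1 \cdot 150 = \left(-37\right) 150 = -5550$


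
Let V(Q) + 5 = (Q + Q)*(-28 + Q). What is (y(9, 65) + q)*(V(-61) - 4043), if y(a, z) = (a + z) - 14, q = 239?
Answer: 2036190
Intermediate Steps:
y(a, z) = -14 + a + z
V(Q) = -5 + 2*Q*(-28 + Q) (V(Q) = -5 + (Q + Q)*(-28 + Q) = -5 + (2*Q)*(-28 + Q) = -5 + 2*Q*(-28 + Q))
(y(9, 65) + q)*(V(-61) - 4043) = ((-14 + 9 + 65) + 239)*((-5 - 56*(-61) + 2*(-61)**2) - 4043) = (60 + 239)*((-5 + 3416 + 2*3721) - 4043) = 299*((-5 + 3416 + 7442) - 4043) = 299*(10853 - 4043) = 299*6810 = 2036190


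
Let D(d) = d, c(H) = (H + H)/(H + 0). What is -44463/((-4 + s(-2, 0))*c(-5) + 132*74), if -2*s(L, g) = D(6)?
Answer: -44463/9754 ≈ -4.5584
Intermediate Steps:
c(H) = 2 (c(H) = (2*H)/H = 2)
s(L, g) = -3 (s(L, g) = -½*6 = -3)
-44463/((-4 + s(-2, 0))*c(-5) + 132*74) = -44463/((-4 - 3)*2 + 132*74) = -44463/(-7*2 + 9768) = -44463/(-14 + 9768) = -44463/9754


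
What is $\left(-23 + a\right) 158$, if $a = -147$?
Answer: $-26860$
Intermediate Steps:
$\left(-23 + a\right) 158 = \left(-23 - 147\right) 158 = \left(-170\right) 158 = -26860$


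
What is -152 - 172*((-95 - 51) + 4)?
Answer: 24272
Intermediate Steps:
-152 - 172*((-95 - 51) + 4) = -152 - 172*(-146 + 4) = -152 - 172*(-142) = -152 + 24424 = 24272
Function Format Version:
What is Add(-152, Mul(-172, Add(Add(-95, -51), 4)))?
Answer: 24272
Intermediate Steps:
Add(-152, Mul(-172, Add(Add(-95, -51), 4))) = Add(-152, Mul(-172, Add(-146, 4))) = Add(-152, Mul(-172, -142)) = Add(-152, 24424) = 24272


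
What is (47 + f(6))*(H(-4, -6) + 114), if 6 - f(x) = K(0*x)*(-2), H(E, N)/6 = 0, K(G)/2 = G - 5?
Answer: 3762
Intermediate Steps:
K(G) = -10 + 2*G (K(G) = 2*(G - 5) = 2*(-5 + G) = -10 + 2*G)
H(E, N) = 0 (H(E, N) = 6*0 = 0)
f(x) = -14 (f(x) = 6 - (-10 + 2*(0*x))*(-2) = 6 - (-10 + 2*0)*(-2) = 6 - (-10 + 0)*(-2) = 6 - (-10)*(-2) = 6 - 1*20 = 6 - 20 = -14)
(47 + f(6))*(H(-4, -6) + 114) = (47 - 14)*(0 + 114) = 33*114 = 3762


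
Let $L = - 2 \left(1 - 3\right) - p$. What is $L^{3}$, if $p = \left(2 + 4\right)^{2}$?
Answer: $-32768$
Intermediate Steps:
$p = 36$ ($p = 6^{2} = 36$)
$L = -32$ ($L = - 2 \left(1 - 3\right) - 36 = \left(-2\right) \left(-2\right) - 36 = 4 - 36 = -32$)
$L^{3} = \left(-32\right)^{3} = -32768$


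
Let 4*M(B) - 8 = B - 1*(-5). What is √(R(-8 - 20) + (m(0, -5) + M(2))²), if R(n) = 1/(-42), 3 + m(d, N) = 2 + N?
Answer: √35553/84 ≈ 2.2447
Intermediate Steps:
M(B) = 13/4 + B/4 (M(B) = 2 + (B - 1*(-5))/4 = 2 + (B + 5)/4 = 2 + (5 + B)/4 = 2 + (5/4 + B/4) = 13/4 + B/4)
m(d, N) = -1 + N (m(d, N) = -3 + (2 + N) = -1 + N)
R(n) = -1/42
√(R(-8 - 20) + (m(0, -5) + M(2))²) = √(-1/42 + ((-1 - 5) + (13/4 + (¼)*2))²) = √(-1/42 + (-6 + (13/4 + ½))²) = √(-1/42 + (-6 + 15/4)²) = √(-1/42 + (-9/4)²) = √(-1/42 + 81/16) = √(1693/336) = √35553/84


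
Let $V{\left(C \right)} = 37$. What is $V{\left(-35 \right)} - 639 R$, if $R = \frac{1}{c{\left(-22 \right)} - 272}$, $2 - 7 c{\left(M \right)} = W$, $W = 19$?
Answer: $\frac{75550}{1921} \approx 39.328$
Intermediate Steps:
$c{\left(M \right)} = - \frac{17}{7}$ ($c{\left(M \right)} = \frac{2}{7} - \frac{19}{7} = - \frac{17}{7}$)
$R = - \frac{7}{1921}$ ($R = \frac{1}{- \frac{17}{7} - 272} = \frac{1}{- \frac{1921}{7}} = - \frac{7}{1921} \approx -0.0036439$)
$V{\left(-35 \right)} - 639 R = 37 - - \frac{4473}{1921} = 37 + \frac{4473}{1921} = \frac{75550}{1921}$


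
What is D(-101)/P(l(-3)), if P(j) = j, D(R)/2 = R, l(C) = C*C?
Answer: -202/9 ≈ -22.444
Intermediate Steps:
l(C) = C²
D(R) = 2*R
D(-101)/P(l(-3)) = (2*(-101))/((-3)²) = -202/9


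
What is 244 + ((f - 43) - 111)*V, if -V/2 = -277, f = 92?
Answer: -34104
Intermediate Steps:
V = 554 (V = -2*(-277) = 554)
244 + ((f - 43) - 111)*V = 244 + ((92 - 43) - 111)*554 = 244 + (49 - 111)*554 = 244 - 62*554 = 244 - 34348 = -34104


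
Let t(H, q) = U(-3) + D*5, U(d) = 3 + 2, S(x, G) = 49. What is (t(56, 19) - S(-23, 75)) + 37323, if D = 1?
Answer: 37284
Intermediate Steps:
U(d) = 5
t(H, q) = 10 (t(H, q) = 5 + 1*5 = 5 + 5 = 10)
(t(56, 19) - S(-23, 75)) + 37323 = (10 - 1*49) + 37323 = (10 - 49) + 37323 = -39 + 37323 = 37284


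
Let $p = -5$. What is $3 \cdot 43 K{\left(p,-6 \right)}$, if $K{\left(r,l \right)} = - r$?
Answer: $645$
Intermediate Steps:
$3 \cdot 43 K{\left(p,-6 \right)} = 3 \cdot 43 \left(\left(-1\right) \left(-5\right)\right) = 129 \cdot 5 = 645$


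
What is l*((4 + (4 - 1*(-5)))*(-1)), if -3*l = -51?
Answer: -221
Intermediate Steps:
l = 17 (l = -⅓*(-51) = 17)
l*((4 + (4 - 1*(-5)))*(-1)) = 17*((4 + (4 - 1*(-5)))*(-1)) = 17*((4 + (4 + 5))*(-1)) = 17*((4 + 9)*(-1)) = 17*(13*(-1)) = 17*(-13) = -221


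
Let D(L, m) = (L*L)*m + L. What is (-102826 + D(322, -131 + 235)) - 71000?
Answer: 10609632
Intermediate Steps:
D(L, m) = L + m*L² (D(L, m) = L²*m + L = m*L² + L = L + m*L²)
(-102826 + D(322, -131 + 235)) - 71000 = (-102826 + 322*(1 + 322*(-131 + 235))) - 71000 = (-102826 + 322*(1 + 322*104)) - 71000 = (-102826 + 322*(1 + 33488)) - 71000 = (-102826 + 322*33489) - 71000 = (-102826 + 10783458) - 71000 = 10680632 - 71000 = 10609632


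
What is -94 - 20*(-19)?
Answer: 286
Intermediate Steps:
-94 - 20*(-19) = -94 + 380 = 286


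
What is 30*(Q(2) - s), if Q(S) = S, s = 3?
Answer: -30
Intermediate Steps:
30*(Q(2) - s) = 30*(2 - 1*3) = 30*(2 - 3) = 30*(-1) = -30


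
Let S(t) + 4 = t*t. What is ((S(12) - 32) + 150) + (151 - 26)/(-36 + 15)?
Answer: 5293/21 ≈ 252.05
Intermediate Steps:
S(t) = -4 + t² (S(t) = -4 + t*t = -4 + t²)
((S(12) - 32) + 150) + (151 - 26)/(-36 + 15) = (((-4 + 12²) - 32) + 150) + (151 - 26)/(-36 + 15) = (((-4 + 144) - 32) + 150) + 125/(-21) = ((140 - 32) + 150) + 125*(-1/21) = (108 + 150) - 125/21 = 258 - 125/21 = 5293/21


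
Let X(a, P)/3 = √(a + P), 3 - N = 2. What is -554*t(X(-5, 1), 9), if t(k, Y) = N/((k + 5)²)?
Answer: 6094/3721 + 33240*I/3721 ≈ 1.6377 + 8.9331*I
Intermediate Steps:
N = 1 (N = 3 - 1*2 = 3 - 2 = 1)
X(a, P) = 3*√(P + a) (X(a, P) = 3*√(a + P) = 3*√(P + a))
t(k, Y) = (5 + k)⁻² (t(k, Y) = 1/(k + 5)² = 1/(5 + k)² = (5 + k)⁻²)
-554*t(X(-5, 1), 9) = -554/(5 + 3*√(1 - 5))² = -554/(5 + 3*√(-4))² = -554/(5 + 3*(2*I))² = -554/(5 + 6*I)²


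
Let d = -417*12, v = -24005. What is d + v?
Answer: -29009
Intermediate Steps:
d = -5004
d + v = -5004 - 24005 = -29009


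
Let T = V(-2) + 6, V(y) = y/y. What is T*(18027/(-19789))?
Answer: -18027/2827 ≈ -6.3767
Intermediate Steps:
V(y) = 1
T = 7 (T = 1 + 6 = 7)
T*(18027/(-19789)) = 7*(18027/(-19789)) = 7*(18027*(-1/19789)) = 7*(-18027/19789) = -18027/2827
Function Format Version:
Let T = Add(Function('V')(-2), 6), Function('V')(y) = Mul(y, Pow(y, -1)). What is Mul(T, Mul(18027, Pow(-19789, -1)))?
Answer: Rational(-18027, 2827) ≈ -6.3767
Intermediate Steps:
Function('V')(y) = 1
T = 7 (T = Add(1, 6) = 7)
Mul(T, Mul(18027, Pow(-19789, -1))) = Mul(7, Mul(18027, Pow(-19789, -1))) = Mul(7, Mul(18027, Rational(-1, 19789))) = Mul(7, Rational(-18027, 19789)) = Rational(-18027, 2827)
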